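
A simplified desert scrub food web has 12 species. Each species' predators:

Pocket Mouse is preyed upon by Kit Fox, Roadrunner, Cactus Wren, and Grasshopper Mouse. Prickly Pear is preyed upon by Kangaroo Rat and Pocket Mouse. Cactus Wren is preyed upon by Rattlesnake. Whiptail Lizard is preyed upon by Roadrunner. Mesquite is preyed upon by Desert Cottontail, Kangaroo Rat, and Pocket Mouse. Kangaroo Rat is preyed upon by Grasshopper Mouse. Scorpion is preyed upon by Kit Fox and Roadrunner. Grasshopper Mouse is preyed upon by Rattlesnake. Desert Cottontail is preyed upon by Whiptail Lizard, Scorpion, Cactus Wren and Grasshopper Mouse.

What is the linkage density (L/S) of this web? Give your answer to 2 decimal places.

L/S = 1.58

There are L = 19 links among S = 12 species.
L/S = 19/12 = 1.5833 ≈ 1.58.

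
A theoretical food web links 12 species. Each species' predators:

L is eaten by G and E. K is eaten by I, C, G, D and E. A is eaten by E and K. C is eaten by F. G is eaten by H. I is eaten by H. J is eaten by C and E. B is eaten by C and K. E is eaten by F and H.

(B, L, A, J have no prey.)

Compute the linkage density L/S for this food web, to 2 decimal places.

There are L = 18 links among S = 12 species.
L/S = 18/12 = 1.5000 ≈ 1.50.

L/S = 1.50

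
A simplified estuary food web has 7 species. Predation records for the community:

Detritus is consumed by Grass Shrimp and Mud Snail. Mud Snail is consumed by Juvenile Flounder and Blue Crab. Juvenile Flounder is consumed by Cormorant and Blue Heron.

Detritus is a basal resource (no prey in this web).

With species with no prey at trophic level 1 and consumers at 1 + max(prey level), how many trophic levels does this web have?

4

Basal resources (level 1): Detritus.
Detritus → Mud Snail → Juvenile Flounder → Cormorant gives Cormorant level 4.
No species has a prey at level 4, so no species reaches level 5.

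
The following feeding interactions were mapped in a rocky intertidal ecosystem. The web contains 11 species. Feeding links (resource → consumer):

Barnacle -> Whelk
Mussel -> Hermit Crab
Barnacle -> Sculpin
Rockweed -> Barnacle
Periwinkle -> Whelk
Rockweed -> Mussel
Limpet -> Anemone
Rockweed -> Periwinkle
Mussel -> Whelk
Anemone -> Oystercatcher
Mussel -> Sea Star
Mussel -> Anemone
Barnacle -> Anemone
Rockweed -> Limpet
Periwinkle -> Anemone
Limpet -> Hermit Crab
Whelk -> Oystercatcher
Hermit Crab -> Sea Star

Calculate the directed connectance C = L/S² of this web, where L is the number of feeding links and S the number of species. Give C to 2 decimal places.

C = 0.15

The web has S = 11 species and L = 18 feeding links.
C = L / S² = 18 / 121 = 0.1488 ≈ 0.15.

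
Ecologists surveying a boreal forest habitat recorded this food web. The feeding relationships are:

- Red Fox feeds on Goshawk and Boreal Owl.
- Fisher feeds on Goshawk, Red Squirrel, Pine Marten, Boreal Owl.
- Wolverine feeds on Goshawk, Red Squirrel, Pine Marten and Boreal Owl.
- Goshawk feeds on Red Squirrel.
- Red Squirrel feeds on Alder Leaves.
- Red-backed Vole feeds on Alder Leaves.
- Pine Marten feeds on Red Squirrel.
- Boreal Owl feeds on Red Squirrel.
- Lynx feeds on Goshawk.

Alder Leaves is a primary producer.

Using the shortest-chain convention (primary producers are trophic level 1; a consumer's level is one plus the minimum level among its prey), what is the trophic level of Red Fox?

Trophic level 4

Alder Leaves is a producer → level 1.
Red Squirrel eats Alder Leaves → level 2.
Boreal Owl eats Red Squirrel → level 3.
Red Fox eats Boreal Owl → level 4.
No prey of Red Fox is below level 3, so 4 is the minimum.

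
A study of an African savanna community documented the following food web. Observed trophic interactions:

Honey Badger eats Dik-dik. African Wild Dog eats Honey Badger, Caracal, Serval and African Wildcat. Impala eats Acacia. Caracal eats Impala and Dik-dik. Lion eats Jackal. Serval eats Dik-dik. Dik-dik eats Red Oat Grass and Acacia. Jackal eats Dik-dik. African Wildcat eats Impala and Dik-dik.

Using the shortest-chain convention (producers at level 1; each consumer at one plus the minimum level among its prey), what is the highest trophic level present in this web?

Producers (level 1): Acacia, Red Oat Grass.
Following each consumer down to its lowest-level prey: Acacia → Dik-dik → Jackal → Lion (levels 1 through 4).
All prey of Lion (Jackal 3) are at level 3 or above, so Lion is at level 1 + 3 = 4.
Every consumer has at least one prey at level 3 or below, so none exceeds level 4.

4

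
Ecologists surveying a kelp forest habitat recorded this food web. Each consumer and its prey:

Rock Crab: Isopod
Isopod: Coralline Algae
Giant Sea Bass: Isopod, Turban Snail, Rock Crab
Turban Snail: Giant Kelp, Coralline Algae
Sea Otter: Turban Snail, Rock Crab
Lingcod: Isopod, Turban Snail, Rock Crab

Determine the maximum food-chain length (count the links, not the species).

One longest chain: Coralline Algae → Isopod → Rock Crab → Sea Otter.
It has 4 species and 3 links.

3 links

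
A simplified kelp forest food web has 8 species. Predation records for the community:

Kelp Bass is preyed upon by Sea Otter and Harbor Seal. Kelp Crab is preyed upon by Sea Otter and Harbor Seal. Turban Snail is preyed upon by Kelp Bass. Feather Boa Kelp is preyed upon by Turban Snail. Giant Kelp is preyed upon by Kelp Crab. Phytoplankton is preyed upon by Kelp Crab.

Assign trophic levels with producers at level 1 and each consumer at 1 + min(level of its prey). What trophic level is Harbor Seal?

Trophic level 3

Giant Kelp is a producer → level 1.
Kelp Crab eats Giant Kelp → level 2.
Harbor Seal eats Kelp Crab → level 3.
No prey of Harbor Seal is below level 2, so 3 is the minimum.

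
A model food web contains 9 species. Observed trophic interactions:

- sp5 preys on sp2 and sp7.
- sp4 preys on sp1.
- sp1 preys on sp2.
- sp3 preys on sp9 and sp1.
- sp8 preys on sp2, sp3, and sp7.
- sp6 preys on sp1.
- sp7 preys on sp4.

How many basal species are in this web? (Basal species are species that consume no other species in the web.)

Basal species (no prey listed): sp2, sp9.
Count: 2.

2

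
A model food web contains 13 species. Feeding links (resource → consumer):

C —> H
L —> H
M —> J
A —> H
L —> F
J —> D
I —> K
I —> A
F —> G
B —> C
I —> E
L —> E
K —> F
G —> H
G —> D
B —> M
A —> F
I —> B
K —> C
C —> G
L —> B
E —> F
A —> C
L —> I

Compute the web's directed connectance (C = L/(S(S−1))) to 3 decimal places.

C = 0.154

The web has S = 13 species and L = 24 feeding links.
C = L / (S(S−1)) = 24 / 156 = 0.1538 ≈ 0.154.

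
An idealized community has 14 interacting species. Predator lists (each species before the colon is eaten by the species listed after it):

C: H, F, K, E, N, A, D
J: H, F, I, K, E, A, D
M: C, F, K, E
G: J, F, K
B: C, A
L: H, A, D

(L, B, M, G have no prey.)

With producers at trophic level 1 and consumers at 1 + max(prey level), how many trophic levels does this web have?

3

Producers (level 1): L, B, M, G.
B → C → N gives N level 3.
No species has a prey at level 3, so no species reaches level 4.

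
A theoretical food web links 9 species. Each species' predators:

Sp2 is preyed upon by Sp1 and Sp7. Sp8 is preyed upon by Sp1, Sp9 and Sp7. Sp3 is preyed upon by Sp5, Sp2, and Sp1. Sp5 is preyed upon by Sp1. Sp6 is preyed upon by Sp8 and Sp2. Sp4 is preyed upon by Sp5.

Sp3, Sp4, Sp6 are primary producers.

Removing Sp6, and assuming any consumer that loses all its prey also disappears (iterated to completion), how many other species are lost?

Remove Sp6.
Round 1: Sp8 (all prey gone) → extinct.
Round 2: Sp9 (all prey gone) → extinct.
No further losses. Total secondary extinctions: 2.

2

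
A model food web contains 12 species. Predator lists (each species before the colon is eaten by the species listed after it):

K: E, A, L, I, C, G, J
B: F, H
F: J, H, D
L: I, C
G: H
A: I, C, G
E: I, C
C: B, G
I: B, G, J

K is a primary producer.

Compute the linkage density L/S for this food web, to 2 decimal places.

There are L = 25 links among S = 12 species.
L/S = 25/12 = 2.0833 ≈ 2.08.

L/S = 2.08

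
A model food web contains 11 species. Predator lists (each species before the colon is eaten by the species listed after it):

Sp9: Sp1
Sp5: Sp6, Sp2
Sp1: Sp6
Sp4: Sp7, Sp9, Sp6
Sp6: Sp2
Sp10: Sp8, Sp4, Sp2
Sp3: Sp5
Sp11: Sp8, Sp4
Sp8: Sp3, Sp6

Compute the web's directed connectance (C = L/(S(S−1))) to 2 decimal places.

The web has S = 11 species and L = 16 feeding links.
C = L / (S(S−1)) = 16 / 110 = 0.1455 ≈ 0.15.

C = 0.15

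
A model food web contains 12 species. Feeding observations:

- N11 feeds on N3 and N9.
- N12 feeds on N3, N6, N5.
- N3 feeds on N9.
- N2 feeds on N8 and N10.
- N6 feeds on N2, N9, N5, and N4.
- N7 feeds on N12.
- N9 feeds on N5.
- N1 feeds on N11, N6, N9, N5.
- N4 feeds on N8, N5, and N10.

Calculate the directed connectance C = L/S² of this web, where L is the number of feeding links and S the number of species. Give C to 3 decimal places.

The web has S = 12 species and L = 21 feeding links.
C = L / S² = 21 / 144 = 0.1458 ≈ 0.146.

C = 0.146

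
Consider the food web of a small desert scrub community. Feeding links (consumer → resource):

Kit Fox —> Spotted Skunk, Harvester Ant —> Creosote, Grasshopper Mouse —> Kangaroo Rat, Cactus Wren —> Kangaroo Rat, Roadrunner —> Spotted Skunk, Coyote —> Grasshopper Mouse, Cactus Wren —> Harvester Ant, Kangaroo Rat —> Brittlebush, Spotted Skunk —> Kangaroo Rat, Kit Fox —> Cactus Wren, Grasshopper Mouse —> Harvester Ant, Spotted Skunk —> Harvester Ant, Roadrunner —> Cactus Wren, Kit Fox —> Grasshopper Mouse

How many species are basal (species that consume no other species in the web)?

2

Basal species (no prey listed): Creosote, Brittlebush.
Count: 2.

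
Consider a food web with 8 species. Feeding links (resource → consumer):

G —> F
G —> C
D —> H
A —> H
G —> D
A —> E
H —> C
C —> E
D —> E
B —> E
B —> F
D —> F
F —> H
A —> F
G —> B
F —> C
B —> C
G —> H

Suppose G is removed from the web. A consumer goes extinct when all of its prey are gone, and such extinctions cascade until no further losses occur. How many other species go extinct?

Remove G.
Round 1: D (all prey gone), B (all prey gone) → extinct.
No further losses. Total secondary extinctions: 2.

2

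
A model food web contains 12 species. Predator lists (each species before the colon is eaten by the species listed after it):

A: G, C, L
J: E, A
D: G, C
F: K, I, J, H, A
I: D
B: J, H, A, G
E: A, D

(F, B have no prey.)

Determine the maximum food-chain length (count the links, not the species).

4 links

One longest chain: F → J → E → D → G.
It has 5 species and 4 links.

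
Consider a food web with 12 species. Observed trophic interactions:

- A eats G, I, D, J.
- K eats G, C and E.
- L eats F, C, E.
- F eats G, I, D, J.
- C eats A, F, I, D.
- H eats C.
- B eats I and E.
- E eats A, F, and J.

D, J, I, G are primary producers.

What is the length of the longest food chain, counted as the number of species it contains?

4 species

One longest chain: D → A → C → H.
It has 4 species and 3 links.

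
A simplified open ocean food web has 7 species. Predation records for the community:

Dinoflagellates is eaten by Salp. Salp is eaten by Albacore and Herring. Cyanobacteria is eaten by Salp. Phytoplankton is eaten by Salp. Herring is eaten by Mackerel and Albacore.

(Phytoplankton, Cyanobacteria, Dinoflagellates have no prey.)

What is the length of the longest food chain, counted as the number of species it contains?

One longest chain: Phytoplankton → Salp → Herring → Mackerel.
It has 4 species and 3 links.

4 species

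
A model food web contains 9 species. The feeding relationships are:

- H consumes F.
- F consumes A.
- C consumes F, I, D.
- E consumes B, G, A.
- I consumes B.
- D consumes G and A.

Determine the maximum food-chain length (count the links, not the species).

2 links

One longest chain: A → F → H.
It has 3 species and 2 links.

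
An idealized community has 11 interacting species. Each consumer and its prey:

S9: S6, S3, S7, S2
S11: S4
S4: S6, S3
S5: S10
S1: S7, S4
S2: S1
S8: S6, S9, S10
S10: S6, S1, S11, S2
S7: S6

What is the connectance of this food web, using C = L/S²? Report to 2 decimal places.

C = 0.16

The web has S = 11 species and L = 19 feeding links.
C = L / S² = 19 / 121 = 0.1570 ≈ 0.16.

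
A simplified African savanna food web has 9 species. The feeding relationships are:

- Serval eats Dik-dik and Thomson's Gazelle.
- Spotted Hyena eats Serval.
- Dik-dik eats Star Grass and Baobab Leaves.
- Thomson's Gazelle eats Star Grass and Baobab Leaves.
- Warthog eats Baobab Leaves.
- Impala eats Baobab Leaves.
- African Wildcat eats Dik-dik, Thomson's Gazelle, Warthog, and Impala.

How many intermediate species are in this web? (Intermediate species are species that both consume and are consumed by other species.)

Intermediate species (has both prey and predators): Thomson's Gazelle, Warthog, Dik-dik, Impala, Serval.
Count: 5.

5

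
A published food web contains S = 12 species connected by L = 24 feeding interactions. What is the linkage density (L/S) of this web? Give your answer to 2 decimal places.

There are L = 24 links among S = 12 species.
L/S = 24/12 = 2.0000 ≈ 2.00.

L/S = 2.00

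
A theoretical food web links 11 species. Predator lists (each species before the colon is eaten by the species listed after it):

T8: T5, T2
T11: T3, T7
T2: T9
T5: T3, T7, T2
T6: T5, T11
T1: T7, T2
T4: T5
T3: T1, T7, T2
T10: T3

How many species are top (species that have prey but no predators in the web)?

Top species (has prey, but nothing eats it): T7, T9.
Count: 2.

2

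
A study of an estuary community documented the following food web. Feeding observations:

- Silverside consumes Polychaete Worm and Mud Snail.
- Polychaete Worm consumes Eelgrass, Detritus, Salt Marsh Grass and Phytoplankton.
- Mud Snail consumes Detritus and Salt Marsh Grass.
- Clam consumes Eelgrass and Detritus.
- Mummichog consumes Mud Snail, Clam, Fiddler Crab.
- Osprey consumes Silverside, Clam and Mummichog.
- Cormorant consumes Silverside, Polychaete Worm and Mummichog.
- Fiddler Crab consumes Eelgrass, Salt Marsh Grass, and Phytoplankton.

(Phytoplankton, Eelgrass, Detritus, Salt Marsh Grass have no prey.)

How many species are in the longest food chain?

4 species

One longest chain: Detritus → Mud Snail → Silverside → Cormorant.
It has 4 species and 3 links.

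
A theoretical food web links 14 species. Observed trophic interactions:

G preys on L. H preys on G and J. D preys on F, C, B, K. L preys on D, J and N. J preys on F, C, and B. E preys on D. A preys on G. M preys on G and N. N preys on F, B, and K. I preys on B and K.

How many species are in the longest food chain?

One longest chain: F → D → L → G → H.
It has 5 species and 4 links.

5 species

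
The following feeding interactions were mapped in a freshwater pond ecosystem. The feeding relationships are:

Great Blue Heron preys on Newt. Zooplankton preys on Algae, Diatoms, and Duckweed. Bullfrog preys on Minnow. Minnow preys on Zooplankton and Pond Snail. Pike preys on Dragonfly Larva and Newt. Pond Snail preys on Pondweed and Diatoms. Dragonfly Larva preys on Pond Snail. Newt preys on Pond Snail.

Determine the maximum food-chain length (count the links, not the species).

3 links

One longest chain: Diatoms → Pond Snail → Newt → Great Blue Heron.
It has 4 species and 3 links.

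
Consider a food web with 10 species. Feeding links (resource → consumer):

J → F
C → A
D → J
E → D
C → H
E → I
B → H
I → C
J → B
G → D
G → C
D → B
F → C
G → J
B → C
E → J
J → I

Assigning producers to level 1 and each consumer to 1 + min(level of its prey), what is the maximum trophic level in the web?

Producers (level 1): G, E.
Following each consumer down to its lowest-level prey: G → C → H (levels 1 through 3).
All prey of H (C 2, B 3) are at level 2 or above, so H is at level 1 + 2 = 3.
Every consumer has at least one prey at level 2 or below, so none exceeds level 3.

3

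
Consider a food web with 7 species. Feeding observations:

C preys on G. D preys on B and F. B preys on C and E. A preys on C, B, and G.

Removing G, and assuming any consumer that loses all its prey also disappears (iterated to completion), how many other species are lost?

Remove G.
Round 1: C (all prey gone) → extinct.
No further losses. Total secondary extinctions: 1.

1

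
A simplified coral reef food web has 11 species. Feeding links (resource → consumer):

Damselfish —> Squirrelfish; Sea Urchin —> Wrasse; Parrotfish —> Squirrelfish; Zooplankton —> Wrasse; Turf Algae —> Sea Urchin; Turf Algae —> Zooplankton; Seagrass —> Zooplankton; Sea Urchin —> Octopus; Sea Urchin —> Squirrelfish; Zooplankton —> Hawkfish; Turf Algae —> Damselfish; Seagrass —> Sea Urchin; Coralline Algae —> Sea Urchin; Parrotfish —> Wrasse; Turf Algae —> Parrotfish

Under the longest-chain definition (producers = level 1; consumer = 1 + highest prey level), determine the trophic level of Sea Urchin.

Seagrass is a producer → level 1.
Sea Urchin eats Seagrass (level 1); other prey at levels: Coralline Algae 1, Turf Algae 1 → level 2.

Trophic level 2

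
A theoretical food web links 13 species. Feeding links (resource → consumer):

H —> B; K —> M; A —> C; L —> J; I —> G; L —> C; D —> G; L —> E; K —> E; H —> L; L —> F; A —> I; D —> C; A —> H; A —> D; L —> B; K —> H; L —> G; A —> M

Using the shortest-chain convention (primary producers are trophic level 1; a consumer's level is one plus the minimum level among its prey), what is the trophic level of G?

Trophic level 3

A is a producer → level 1.
D eats A → level 2.
G eats D → level 3.
No prey of G is below level 2, so 3 is the minimum.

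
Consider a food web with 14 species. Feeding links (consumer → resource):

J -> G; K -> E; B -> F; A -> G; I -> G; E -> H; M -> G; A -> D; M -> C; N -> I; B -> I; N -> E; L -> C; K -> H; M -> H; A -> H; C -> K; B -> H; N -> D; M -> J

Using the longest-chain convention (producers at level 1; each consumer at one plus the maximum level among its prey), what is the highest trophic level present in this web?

Producers (level 1): G, F, D, H.
H → E → K → C → M gives M level 5.
No species has a prey at level 5, so no species reaches level 6.

5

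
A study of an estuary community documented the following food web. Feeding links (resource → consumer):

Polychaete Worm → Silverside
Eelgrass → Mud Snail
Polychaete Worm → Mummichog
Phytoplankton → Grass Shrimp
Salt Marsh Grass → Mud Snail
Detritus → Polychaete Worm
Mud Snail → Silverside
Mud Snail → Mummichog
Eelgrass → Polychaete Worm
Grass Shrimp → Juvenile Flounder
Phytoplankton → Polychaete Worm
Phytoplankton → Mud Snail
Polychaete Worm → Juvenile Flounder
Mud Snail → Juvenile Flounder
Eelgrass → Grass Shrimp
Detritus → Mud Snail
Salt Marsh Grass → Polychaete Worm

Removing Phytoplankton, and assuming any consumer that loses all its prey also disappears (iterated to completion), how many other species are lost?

0

Remove Phytoplankton.
Every predator of it retains at least one other prey: Mud Snail still has Detritus, Eelgrass, Salt Marsh Grass; Grass Shrimp still has Eelgrass; Polychaete Worm still has Detritus, Eelgrass, Salt Marsh Grass.
No consumer loses all prey, so no secondary extinctions occur.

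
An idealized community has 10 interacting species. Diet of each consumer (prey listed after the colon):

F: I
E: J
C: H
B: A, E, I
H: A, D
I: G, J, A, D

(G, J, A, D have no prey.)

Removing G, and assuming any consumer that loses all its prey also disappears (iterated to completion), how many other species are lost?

Remove G.
Every predator of it retains at least one other prey: I still has J, A, D.
No consumer loses all prey, so no secondary extinctions occur.

0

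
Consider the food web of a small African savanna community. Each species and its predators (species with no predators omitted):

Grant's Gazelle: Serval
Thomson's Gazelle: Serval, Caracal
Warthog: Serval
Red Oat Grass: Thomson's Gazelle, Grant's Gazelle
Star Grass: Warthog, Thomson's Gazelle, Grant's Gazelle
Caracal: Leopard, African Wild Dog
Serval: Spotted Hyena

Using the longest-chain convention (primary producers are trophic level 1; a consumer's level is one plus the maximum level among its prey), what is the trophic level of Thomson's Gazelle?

Trophic level 2

Star Grass is a producer → level 1.
Thomson's Gazelle eats Star Grass (level 1); other prey at levels: Red Oat Grass 1 → level 2.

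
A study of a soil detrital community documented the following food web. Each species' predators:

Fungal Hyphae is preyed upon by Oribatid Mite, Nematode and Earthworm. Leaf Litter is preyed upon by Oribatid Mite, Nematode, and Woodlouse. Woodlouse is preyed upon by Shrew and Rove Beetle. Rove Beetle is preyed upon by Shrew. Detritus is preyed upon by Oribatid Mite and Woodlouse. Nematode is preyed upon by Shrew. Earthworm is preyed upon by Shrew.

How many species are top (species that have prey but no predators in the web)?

2

Top species (has prey, but nothing eats it): Oribatid Mite, Shrew.
Count: 2.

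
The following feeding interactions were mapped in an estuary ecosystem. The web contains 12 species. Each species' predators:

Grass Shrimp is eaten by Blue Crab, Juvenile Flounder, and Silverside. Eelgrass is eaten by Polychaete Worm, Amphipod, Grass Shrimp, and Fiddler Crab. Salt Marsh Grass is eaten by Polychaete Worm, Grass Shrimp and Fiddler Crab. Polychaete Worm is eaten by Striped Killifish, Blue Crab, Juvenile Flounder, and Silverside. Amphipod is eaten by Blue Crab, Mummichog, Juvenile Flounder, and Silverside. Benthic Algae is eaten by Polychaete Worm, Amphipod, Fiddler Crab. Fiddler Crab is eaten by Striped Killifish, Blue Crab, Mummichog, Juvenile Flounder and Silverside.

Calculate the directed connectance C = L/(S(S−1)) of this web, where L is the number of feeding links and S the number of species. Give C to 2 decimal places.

The web has S = 12 species and L = 26 feeding links.
C = L / (S(S−1)) = 26 / 132 = 0.1970 ≈ 0.20.

C = 0.20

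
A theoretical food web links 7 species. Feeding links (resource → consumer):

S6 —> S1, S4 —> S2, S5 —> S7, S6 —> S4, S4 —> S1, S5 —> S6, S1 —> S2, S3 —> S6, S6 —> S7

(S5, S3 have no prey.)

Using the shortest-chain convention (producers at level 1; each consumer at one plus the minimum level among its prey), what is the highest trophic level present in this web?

4

Producers (level 1): S5, S3.
Following each consumer down to its lowest-level prey: S5 → S6 → S4 → S2 (levels 1 through 4).
All prey of S2 (S4 3, S1 3) are at level 3 or above, so S2 is at level 1 + 3 = 4.
Every consumer has at least one prey at level 3 or below, so none exceeds level 4.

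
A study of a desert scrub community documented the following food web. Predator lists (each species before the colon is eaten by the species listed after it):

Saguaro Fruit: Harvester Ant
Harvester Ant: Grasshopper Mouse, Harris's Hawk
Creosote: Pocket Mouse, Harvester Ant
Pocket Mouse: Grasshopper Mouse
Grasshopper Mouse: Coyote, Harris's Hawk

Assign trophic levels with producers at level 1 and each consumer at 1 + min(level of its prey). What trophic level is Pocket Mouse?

Trophic level 2

Creosote is a producer → level 1.
Pocket Mouse eats Creosote → level 2.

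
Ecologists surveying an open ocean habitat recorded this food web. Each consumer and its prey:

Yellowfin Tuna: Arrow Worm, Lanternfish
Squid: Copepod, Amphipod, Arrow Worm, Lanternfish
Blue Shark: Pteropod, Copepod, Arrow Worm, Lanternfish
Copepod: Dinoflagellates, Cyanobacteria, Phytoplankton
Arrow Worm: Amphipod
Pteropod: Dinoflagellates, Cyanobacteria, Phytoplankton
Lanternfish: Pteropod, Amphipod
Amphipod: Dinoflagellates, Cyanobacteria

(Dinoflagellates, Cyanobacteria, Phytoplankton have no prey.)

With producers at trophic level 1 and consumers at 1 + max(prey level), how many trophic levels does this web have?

4

Producers (level 1): Dinoflagellates, Cyanobacteria, Phytoplankton.
Dinoflagellates → Amphipod → Arrow Worm → Squid gives Squid level 4.
No species has a prey at level 4, so no species reaches level 5.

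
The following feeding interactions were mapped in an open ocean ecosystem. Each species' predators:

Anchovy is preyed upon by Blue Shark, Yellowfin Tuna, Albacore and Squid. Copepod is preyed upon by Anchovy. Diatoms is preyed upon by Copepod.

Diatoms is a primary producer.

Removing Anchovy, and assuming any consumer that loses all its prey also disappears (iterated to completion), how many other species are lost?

4

Remove Anchovy.
Round 1: Albacore (all prey gone), Yellowfin Tuna (all prey gone), Squid (all prey gone), Blue Shark (all prey gone) → extinct.
No further losses. Total secondary extinctions: 4.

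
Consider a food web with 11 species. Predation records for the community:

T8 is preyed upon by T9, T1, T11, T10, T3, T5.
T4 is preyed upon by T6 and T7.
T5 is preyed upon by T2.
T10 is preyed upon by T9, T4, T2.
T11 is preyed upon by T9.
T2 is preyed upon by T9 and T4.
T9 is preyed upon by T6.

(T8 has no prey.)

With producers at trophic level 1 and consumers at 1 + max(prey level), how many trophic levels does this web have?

5

Producers (level 1): T8.
T8 → T5 → T2 → T4 → T7 gives T7 level 5.
No species has a prey at level 5, so no species reaches level 6.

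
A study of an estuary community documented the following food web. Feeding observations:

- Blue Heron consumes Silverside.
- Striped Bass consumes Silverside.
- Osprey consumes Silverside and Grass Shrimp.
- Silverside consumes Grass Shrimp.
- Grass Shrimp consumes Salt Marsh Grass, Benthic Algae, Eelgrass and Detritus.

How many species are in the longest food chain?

One longest chain: Salt Marsh Grass → Grass Shrimp → Silverside → Blue Heron.
It has 4 species and 3 links.

4 species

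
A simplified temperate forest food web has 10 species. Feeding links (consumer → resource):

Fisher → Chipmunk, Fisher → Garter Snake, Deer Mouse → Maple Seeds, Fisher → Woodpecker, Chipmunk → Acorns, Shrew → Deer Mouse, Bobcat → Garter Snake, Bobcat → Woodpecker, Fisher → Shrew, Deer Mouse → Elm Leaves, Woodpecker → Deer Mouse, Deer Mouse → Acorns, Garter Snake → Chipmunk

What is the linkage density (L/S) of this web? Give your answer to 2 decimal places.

There are L = 13 links among S = 10 species.
L/S = 13/10 = 1.3000 ≈ 1.30.

L/S = 1.30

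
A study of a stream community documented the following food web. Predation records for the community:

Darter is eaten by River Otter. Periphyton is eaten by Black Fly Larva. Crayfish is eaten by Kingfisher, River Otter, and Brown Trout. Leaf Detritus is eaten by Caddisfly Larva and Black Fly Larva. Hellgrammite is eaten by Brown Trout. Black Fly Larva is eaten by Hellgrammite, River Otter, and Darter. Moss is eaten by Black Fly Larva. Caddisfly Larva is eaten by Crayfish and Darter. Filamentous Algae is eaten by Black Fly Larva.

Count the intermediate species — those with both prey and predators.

5

Intermediate species (has both prey and predators): Caddisfly Larva, Black Fly Larva, Hellgrammite, Darter, Crayfish.
Count: 5.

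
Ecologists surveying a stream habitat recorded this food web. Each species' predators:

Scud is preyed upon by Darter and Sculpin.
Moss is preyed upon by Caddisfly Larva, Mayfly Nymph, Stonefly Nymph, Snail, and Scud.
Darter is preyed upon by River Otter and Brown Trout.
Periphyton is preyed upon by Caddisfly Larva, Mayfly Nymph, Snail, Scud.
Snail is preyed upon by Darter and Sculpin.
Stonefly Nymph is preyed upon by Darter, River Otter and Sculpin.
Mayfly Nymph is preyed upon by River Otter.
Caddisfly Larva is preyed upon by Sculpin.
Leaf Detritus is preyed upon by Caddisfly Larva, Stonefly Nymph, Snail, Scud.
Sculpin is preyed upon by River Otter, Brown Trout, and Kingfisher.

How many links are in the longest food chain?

One longest chain: Moss → Stonefly Nymph → Sculpin → Kingfisher.
It has 4 species and 3 links.

3 links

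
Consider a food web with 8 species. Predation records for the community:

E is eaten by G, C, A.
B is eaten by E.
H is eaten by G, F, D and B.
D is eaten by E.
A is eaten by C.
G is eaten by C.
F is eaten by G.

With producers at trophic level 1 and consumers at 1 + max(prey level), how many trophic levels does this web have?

5

Producers (level 1): H.
H → D → E → G → C gives C level 5.
No species has a prey at level 5, so no species reaches level 6.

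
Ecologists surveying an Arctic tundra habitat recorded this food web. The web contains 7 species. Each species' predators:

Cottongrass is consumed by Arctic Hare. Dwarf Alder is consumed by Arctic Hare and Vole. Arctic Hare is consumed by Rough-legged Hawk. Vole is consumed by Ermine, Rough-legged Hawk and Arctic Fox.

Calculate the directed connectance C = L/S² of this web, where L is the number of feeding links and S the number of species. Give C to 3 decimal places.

C = 0.143

The web has S = 7 species and L = 7 feeding links.
C = L / S² = 7 / 49 = 0.1429 ≈ 0.143.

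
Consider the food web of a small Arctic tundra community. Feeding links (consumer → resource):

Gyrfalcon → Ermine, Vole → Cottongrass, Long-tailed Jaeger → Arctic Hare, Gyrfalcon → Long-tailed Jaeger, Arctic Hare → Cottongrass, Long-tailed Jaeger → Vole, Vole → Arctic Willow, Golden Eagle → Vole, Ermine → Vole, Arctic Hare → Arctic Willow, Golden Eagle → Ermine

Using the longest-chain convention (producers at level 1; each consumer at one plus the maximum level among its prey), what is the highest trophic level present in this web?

Producers (level 1): Cottongrass, Arctic Willow.
Cottongrass → Vole → Ermine → Golden Eagle gives Golden Eagle level 4.
No species has a prey at level 4, so no species reaches level 5.

4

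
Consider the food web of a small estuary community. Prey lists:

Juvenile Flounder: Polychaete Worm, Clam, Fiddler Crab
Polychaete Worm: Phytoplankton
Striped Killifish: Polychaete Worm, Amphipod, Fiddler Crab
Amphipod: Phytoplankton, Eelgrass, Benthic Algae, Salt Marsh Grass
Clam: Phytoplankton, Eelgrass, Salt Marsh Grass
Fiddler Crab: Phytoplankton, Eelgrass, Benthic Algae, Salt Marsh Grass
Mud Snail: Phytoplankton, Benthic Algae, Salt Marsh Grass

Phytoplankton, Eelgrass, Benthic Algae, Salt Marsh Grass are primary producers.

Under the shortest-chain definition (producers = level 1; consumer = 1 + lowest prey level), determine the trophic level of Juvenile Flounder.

Phytoplankton is a producer → level 1.
Fiddler Crab eats Phytoplankton → level 2.
Juvenile Flounder eats Fiddler Crab → level 3.
No prey of Juvenile Flounder is below level 2, so 3 is the minimum.

Trophic level 3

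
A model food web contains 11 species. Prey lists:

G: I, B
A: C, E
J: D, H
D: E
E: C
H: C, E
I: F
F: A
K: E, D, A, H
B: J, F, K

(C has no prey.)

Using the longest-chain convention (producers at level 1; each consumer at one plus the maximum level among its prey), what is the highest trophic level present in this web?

Producers (level 1): C.
C → E → A → F → I → G gives G level 6.
No species has a prey at level 6, so no species reaches level 7.

6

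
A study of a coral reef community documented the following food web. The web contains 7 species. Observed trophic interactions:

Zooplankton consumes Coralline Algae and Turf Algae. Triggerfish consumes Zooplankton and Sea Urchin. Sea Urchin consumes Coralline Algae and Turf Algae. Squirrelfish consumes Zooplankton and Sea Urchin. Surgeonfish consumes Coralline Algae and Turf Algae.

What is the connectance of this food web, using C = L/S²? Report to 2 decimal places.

C = 0.20

The web has S = 7 species and L = 10 feeding links.
C = L / S² = 10 / 49 = 0.2041 ≈ 0.20.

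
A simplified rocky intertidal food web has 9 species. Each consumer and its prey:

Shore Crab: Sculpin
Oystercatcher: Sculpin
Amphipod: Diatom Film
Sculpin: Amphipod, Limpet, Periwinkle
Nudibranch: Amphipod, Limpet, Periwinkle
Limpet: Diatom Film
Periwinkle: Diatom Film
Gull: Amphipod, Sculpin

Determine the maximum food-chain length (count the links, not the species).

One longest chain: Diatom Film → Amphipod → Sculpin → Oystercatcher.
It has 4 species and 3 links.

3 links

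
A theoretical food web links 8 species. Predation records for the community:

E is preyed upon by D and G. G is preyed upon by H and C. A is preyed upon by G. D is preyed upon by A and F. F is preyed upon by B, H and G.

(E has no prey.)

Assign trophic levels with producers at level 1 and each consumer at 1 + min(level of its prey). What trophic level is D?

E is a producer → level 1.
D eats E → level 2.

Trophic level 2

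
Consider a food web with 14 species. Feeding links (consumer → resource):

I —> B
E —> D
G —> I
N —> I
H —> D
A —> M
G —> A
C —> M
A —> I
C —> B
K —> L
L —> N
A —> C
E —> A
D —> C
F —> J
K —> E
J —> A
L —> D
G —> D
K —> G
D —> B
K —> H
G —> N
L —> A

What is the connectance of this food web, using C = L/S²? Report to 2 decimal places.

The web has S = 14 species and L = 25 feeding links.
C = L / S² = 25 / 196 = 0.1276 ≈ 0.13.

C = 0.13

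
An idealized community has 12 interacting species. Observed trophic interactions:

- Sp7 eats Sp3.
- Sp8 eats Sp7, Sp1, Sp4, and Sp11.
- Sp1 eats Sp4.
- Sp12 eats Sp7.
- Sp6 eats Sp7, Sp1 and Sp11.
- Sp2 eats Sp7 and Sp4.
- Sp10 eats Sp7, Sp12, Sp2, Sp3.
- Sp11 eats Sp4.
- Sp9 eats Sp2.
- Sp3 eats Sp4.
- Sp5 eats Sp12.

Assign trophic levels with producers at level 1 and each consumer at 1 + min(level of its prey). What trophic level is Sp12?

Trophic level 4

Sp4 is a producer → level 1.
Sp3 eats Sp4 → level 2.
Sp7 eats Sp3 → level 3.
Sp12 eats Sp7 → level 4.
No prey of Sp12 is below level 3, so 4 is the minimum.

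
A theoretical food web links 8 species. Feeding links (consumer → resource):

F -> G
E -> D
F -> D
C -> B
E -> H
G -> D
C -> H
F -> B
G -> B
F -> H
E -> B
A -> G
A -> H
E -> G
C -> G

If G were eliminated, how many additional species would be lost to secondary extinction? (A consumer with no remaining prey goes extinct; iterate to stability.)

0

Remove G.
Every predator of it retains at least one other prey: F still has D, B, H; A still has H; E still has D, B, H; C still has B, H.
No consumer loses all prey, so no secondary extinctions occur.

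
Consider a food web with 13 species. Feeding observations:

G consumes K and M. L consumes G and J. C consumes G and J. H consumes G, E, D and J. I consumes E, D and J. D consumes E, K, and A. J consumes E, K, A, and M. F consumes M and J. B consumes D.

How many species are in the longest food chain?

One longest chain: K → D → B.
It has 3 species and 2 links.

3 species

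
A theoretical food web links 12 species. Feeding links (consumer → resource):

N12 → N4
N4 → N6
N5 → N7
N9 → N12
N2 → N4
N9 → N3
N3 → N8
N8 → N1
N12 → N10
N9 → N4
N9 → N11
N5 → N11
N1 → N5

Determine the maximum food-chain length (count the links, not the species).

5 links

One longest chain: N11 → N5 → N1 → N8 → N3 → N9.
It has 6 species and 5 links.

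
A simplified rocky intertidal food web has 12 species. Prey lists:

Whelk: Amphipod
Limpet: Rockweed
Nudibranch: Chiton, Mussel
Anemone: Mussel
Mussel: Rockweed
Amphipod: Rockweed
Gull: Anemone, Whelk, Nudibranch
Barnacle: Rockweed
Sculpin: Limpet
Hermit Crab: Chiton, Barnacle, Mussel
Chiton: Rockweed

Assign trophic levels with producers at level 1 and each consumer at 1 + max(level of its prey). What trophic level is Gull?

Rockweed is a producer → level 1.
Amphipod eats Rockweed → level 2.
Whelk eats Amphipod → level 3.
Gull eats Whelk (level 3); other prey at levels: Anemone 3, Nudibranch 3 → level 4.

Trophic level 4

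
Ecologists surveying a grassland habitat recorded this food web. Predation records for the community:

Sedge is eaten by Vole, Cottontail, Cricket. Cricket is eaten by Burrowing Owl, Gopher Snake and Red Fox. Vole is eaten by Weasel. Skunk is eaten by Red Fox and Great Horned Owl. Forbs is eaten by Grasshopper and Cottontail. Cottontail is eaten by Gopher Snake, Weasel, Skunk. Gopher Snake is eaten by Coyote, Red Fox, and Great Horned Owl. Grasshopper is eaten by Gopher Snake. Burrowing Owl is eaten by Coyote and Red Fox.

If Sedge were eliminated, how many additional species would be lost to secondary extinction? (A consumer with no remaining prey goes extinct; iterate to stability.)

Remove Sedge.
Round 1: Vole (all prey gone), Cricket (all prey gone) → extinct.
Round 2: Burrowing Owl (all prey gone) → extinct.
No further losses. Total secondary extinctions: 3.

3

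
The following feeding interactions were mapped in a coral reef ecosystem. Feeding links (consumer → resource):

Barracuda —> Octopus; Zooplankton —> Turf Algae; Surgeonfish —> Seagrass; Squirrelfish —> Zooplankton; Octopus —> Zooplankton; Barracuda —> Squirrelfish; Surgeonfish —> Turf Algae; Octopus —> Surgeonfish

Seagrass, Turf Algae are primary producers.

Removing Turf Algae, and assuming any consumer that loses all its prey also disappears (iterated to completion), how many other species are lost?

Remove Turf Algae.
Round 1: Zooplankton (all prey gone) → extinct.
Round 2: Squirrelfish (all prey gone) → extinct.
No further losses. Total secondary extinctions: 2.

2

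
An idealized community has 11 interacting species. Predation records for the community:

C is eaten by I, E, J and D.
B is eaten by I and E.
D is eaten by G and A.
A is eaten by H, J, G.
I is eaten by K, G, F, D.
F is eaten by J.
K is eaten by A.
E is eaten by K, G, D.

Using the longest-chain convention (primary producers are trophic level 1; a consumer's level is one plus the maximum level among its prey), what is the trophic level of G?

C is a producer → level 1.
E eats C (level 1); other prey at levels: B 1 → level 2.
K eats E (level 2); other prey at levels: I 2 → level 3.
A eats K (level 3); other prey at levels: D 3 → level 4.
G eats A (level 4); other prey at levels: E 2, I 2, D 3 → level 5.

Trophic level 5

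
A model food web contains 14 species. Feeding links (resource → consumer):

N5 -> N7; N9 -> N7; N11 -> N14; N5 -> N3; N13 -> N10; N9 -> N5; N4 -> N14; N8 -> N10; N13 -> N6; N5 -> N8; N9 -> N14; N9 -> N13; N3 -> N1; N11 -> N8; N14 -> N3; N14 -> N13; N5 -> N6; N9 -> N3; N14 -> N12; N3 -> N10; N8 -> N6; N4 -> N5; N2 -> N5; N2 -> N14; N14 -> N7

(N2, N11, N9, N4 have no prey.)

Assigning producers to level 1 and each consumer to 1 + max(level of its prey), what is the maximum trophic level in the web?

Producers (level 1): N2, N11, N9, N4.
N2 → N5 → N3 → N10 gives N10 level 4.
No species has a prey at level 4, so no species reaches level 5.

4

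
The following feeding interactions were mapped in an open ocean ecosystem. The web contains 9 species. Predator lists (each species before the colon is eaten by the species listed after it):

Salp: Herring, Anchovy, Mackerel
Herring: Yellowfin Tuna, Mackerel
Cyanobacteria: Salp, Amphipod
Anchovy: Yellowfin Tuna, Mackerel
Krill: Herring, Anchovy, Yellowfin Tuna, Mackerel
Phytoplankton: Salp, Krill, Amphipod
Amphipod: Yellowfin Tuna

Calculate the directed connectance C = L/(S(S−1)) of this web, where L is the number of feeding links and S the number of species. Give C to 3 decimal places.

The web has S = 9 species and L = 17 feeding links.
C = L / (S(S−1)) = 17 / 72 = 0.2361 ≈ 0.236.

C = 0.236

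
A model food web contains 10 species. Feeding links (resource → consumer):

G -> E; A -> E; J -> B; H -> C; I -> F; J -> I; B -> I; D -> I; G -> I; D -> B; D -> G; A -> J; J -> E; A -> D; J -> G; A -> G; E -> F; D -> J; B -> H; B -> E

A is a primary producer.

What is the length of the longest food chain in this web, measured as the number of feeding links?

5 links

One longest chain: A → D → J → B → E → F.
It has 6 species and 5 links.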